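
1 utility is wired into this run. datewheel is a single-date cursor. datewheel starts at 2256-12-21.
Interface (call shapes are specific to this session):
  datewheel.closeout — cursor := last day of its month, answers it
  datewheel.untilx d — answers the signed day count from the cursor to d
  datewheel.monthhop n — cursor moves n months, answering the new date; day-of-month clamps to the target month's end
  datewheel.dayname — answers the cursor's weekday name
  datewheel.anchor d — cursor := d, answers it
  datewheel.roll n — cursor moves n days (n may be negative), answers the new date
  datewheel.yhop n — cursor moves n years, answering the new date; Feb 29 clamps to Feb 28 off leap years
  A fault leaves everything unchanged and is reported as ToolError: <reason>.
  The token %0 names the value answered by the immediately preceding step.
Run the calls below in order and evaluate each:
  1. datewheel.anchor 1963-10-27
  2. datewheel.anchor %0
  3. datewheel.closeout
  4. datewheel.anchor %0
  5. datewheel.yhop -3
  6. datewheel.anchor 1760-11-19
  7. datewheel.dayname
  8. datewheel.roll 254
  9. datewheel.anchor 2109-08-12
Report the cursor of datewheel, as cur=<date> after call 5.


CALL datewheel.anchor[d='1963-10-27']
RET  1963-10-27
CALL datewheel.anchor[d='%0']
RET  1963-10-27
CALL datewheel.closeout[]
RET  1963-10-31
CALL datewheel.anchor[d='%0']
RET  1963-10-31
CALL datewheel.yhop[n='-3']
RET  1960-10-31
CALL datewheel.anchor[d='1760-11-19']
RET  1760-11-19
CALL datewheel.dayname[]
RET  Wednesday
CALL datewheel.roll[n='254']
RET  1761-07-31
CALL datewheel.anchor[d='2109-08-12']
RET  2109-08-12

Answer: cur=1960-10-31


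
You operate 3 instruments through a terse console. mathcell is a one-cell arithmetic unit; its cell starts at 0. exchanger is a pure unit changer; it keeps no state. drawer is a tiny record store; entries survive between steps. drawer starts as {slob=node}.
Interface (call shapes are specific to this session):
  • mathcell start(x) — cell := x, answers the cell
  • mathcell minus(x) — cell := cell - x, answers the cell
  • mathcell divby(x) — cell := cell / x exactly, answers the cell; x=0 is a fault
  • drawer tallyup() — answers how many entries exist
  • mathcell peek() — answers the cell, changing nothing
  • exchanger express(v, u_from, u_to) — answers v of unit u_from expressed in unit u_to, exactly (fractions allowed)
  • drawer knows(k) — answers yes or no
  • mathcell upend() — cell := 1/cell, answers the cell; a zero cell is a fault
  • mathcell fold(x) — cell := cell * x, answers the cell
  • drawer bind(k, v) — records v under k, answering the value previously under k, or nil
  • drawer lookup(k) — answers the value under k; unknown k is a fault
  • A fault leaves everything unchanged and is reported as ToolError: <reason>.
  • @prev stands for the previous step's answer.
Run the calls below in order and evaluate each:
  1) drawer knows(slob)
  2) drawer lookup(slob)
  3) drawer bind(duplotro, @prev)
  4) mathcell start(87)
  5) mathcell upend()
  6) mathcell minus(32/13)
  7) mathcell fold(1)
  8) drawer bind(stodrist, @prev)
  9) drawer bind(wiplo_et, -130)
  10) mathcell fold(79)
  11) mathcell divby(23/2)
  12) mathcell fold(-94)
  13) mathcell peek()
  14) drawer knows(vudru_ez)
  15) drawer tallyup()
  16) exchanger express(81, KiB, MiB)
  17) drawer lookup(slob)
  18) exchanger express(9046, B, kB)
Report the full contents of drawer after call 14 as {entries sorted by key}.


Answer: {duplotro=node, slob=node, stodrist=-2771/1131, wiplo_et=-130}

Derivation:
> drawer knows k→slob
  yes
> drawer lookup k→slob
  node
> drawer bind k→duplotro v→@prev
  nil
> mathcell start x→87
  87
> mathcell upend
  1/87
> mathcell minus x→32/13
  -2771/1131
> mathcell fold x→1
  -2771/1131
> drawer bind k→stodrist v→@prev
  nil
> drawer bind k→wiplo_et v→-130
  nil
> mathcell fold x→79
  -218909/1131
> mathcell divby x→23/2
  -437818/26013
> mathcell fold x→-94
  41154892/26013
> mathcell peek
  41154892/26013
> drawer knows k→vudru_ez
  no
> drawer tallyup
  4
> exchanger express v→81 u_from→KiB u_to→MiB
  81/1024
> drawer lookup k→slob
  node
> exchanger express v→9046 u_from→B u_to→kB
  4523/500


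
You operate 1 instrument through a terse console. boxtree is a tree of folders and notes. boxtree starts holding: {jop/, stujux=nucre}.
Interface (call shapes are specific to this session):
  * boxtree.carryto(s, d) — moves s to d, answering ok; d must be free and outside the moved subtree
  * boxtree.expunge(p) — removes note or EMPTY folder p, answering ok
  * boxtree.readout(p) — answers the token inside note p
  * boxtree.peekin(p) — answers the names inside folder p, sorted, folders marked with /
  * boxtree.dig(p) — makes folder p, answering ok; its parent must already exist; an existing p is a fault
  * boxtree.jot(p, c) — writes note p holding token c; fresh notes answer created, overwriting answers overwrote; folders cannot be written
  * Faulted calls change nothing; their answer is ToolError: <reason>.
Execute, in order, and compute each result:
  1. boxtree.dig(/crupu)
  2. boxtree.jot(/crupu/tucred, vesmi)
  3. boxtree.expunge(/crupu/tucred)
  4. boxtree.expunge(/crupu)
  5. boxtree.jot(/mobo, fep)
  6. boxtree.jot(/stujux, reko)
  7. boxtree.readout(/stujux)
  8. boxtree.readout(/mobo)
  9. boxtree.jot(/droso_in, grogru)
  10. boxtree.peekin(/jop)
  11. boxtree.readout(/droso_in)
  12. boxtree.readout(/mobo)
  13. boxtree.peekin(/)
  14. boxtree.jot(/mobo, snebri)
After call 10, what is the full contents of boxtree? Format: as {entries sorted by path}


Answer: {droso_in=grogru, jop/, mobo=fep, stujux=reko}

Derivation:
CALL boxtree.dig[p=/crupu]
RET  ok
CALL boxtree.jot[p=/crupu/tucred; c=vesmi]
RET  created
CALL boxtree.expunge[p=/crupu/tucred]
RET  ok
CALL boxtree.expunge[p=/crupu]
RET  ok
CALL boxtree.jot[p=/mobo; c=fep]
RET  created
CALL boxtree.jot[p=/stujux; c=reko]
RET  overwrote
CALL boxtree.readout[p=/stujux]
RET  reko
CALL boxtree.readout[p=/mobo]
RET  fep
CALL boxtree.jot[p=/droso_in; c=grogru]
RET  created
CALL boxtree.peekin[p=/jop]
RET  []
CALL boxtree.readout[p=/droso_in]
RET  grogru
CALL boxtree.readout[p=/mobo]
RET  fep
CALL boxtree.peekin[p=/]
RET  [droso_in, jop/, mobo, stujux]
CALL boxtree.jot[p=/mobo; c=snebri]
RET  overwrote


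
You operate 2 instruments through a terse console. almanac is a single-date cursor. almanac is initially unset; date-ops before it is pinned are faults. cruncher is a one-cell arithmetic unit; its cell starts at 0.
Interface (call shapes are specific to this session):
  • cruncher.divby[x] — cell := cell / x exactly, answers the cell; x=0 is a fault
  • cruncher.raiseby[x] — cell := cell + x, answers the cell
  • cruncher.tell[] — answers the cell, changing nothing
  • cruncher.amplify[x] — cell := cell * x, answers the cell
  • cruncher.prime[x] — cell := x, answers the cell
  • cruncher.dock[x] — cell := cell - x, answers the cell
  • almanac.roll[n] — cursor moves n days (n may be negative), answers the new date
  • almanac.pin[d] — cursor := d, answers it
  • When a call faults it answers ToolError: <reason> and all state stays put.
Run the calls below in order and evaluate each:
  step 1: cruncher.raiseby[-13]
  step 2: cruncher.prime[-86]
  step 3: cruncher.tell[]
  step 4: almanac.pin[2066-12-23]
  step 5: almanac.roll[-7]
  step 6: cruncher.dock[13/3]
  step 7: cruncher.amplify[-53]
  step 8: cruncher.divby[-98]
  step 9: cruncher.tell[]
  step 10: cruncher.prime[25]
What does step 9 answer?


$ cruncher.raiseby x→-13
  -13
$ cruncher.prime x→-86
  -86
$ cruncher.tell
  -86
$ almanac.pin d→2066-12-23
  2066-12-23
$ almanac.roll n→-7
  2066-12-16
$ cruncher.dock x→13/3
  -271/3
$ cruncher.amplify x→-53
  14363/3
$ cruncher.divby x→-98
  -14363/294
$ cruncher.tell
  -14363/294
$ cruncher.prime x→25
  25

Answer: -14363/294


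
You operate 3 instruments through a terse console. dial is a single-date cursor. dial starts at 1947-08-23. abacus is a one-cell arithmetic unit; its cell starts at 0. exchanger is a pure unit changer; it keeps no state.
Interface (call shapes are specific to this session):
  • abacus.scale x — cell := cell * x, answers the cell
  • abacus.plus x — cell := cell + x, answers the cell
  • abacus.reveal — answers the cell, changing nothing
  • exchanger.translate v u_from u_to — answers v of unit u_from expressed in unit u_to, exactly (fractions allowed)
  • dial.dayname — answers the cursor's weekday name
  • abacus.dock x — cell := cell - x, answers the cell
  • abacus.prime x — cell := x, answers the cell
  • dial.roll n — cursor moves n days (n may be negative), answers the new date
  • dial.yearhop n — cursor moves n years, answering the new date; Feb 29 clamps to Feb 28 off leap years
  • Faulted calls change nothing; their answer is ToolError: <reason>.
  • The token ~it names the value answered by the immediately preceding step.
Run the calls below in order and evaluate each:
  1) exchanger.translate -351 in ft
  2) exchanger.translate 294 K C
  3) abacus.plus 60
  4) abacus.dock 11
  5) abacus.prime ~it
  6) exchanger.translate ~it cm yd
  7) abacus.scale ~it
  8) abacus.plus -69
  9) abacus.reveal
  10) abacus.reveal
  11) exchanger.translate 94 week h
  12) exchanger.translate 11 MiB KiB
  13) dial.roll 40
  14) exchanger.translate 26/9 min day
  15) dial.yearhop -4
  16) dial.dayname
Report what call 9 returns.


Using translate with v='-351', u_from='in', u_to='ft', and observe -117/4.
I invoke translate with v='294', u_from='K', u_to='C': 417/20.
Now I run plus with x='60', yielding 60.
I use dock with x='11', and get 49.
I use prime with x='~it', → 49.
I invoke translate with v='~it', u_from='cm', u_to='yd', and observe 1225/2286.
Next I call scale with x='~it', → 60025/2286.
Using plus with x='-69', yielding -97709/2286.
I use reveal, yielding -97709/2286.
I try reveal(), which returns -97709/2286.
I invoke translate with v='94', u_from='week', u_to='h', yielding 15792.
Next I call translate with v='11', u_from='MiB', u_to='KiB': 11264.
Invoking roll with n='40', — result: 1947-10-02.
I call translate with v='26/9', u_from='min', u_to='day', yielding 13/6480.
Next I call yearhop with n='-4': 1943-10-02.
Calling dayname, and see Saturday.

Answer: -97709/2286


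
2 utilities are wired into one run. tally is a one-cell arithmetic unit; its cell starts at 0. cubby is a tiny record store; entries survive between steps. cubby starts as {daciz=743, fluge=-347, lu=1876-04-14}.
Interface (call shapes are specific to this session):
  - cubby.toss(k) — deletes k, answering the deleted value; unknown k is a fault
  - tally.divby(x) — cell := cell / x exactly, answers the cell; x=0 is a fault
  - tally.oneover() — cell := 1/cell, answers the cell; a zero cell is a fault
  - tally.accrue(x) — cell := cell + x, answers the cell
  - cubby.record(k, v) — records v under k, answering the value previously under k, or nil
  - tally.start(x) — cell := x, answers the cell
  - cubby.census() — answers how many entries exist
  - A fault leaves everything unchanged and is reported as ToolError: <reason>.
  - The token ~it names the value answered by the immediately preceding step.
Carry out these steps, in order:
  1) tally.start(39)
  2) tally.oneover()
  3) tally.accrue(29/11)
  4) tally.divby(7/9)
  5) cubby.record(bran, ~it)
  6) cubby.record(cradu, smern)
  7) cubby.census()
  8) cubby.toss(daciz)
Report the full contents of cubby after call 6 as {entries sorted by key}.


[in] start x: 39
  39
[in] oneover
  1/39
[in] accrue x: 29/11
  1142/429
[in] divby x: 7/9
  3426/1001
[in] record k: bran v: ~it
  nil
[in] record k: cradu v: smern
  nil
[in] census
  5
[in] toss k: daciz
  743

Answer: {bran=3426/1001, cradu=smern, daciz=743, fluge=-347, lu=1876-04-14}


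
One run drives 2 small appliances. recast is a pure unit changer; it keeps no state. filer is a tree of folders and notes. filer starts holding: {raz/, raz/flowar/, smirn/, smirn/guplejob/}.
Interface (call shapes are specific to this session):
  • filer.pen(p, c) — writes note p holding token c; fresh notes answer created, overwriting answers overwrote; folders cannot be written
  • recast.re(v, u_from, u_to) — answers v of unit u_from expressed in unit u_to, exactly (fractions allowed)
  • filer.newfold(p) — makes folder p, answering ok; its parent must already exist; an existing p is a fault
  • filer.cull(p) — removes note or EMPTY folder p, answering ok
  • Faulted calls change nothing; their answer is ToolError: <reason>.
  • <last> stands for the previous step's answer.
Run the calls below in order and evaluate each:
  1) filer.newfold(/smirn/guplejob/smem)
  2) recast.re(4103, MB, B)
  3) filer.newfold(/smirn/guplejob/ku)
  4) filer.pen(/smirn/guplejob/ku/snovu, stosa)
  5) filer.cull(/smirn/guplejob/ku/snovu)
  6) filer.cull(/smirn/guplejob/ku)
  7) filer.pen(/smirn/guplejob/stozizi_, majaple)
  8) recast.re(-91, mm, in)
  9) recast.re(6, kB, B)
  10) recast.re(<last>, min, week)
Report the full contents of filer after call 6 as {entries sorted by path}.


Act: filer.newfold[p='/smirn/guplejob/smem']
Obs: ok
Act: recast.re[v='4103'; u_from='MB'; u_to='B']
Obs: 4103000000
Act: filer.newfold[p='/smirn/guplejob/ku']
Obs: ok
Act: filer.pen[p='/smirn/guplejob/ku/snovu'; c='stosa']
Obs: created
Act: filer.cull[p='/smirn/guplejob/ku/snovu']
Obs: ok
Act: filer.cull[p='/smirn/guplejob/ku']
Obs: ok
Act: filer.pen[p='/smirn/guplejob/stozizi_'; c='majaple']
Obs: created
Act: recast.re[v='-91'; u_from='mm'; u_to='in']
Obs: -455/127
Act: recast.re[v='6'; u_from='kB'; u_to='B']
Obs: 6000
Act: recast.re[v='<last>'; u_from='min'; u_to='week']
Obs: 25/42

Answer: {raz/, raz/flowar/, smirn/, smirn/guplejob/, smirn/guplejob/smem/}


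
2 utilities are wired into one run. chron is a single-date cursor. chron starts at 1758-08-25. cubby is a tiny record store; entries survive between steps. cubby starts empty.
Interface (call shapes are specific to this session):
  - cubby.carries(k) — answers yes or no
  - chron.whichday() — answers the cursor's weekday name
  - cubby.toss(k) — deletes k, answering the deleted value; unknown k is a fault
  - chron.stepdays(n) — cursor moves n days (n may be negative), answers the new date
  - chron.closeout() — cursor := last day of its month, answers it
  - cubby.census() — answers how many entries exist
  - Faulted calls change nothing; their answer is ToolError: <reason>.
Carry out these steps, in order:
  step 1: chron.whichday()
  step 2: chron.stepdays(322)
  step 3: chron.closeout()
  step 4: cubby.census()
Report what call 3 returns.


% chron.whichday
[out] Friday
% chron.stepdays 322
[out] 1759-07-13
% chron.closeout
[out] 1759-07-31
% cubby.census
[out] 0

Answer: 1759-07-31


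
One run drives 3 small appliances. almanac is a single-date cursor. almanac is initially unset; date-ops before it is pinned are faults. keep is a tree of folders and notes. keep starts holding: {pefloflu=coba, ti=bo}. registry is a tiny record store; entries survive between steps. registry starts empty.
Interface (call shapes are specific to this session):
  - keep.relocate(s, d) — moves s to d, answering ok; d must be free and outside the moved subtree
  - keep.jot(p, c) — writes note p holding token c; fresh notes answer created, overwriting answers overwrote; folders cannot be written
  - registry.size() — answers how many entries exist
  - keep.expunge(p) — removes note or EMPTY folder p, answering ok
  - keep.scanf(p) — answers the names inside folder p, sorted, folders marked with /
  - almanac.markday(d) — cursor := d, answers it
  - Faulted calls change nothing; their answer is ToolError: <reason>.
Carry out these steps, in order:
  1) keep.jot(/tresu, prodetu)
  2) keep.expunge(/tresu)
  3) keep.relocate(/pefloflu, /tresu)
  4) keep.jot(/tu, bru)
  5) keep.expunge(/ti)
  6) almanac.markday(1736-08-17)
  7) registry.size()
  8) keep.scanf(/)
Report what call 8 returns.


Answer: [tresu, tu]

Derivation:
;; jot(p: /tresu, c: prodetu) == created
;; expunge(p: /tresu) == ok
;; relocate(s: /pefloflu, d: /tresu) == ok
;; jot(p: /tu, c: bru) == created
;; expunge(p: /ti) == ok
;; markday(d: 1736-08-17) == 1736-08-17
;; size() == 0
;; scanf(p: /) == [tresu, tu]


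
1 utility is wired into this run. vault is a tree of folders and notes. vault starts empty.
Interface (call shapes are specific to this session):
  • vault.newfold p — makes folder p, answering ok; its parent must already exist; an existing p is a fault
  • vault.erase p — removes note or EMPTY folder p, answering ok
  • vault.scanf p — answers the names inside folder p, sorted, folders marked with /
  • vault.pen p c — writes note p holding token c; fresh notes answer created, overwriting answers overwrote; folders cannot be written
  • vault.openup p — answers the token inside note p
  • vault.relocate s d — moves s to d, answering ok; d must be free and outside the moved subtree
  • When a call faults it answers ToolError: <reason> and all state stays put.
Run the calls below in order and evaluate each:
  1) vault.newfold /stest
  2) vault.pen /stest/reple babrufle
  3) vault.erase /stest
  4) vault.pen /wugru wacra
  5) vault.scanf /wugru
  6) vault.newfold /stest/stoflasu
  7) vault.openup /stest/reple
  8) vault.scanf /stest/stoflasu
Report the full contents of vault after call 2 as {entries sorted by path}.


Answer: {stest/, stest/reple=babrufle}

Derivation:
I try newfold passing p='/stest', and observe ok.
I invoke pen passing p='/stest/reple', c='babrufle': created.
I invoke erase passing p='/stest', and observe ToolError: not empty.
Then pen passing p='/wugru', c='wacra': created.
Using scanf passing p='/wugru', — result: ToolError: not a directory.
Then newfold passing p='/stest/stoflasu', yielding ok.
I call openup passing p='/stest/reple', — result: babrufle.
I invoke scanf passing p='/stest/stoflasu', — result: [].


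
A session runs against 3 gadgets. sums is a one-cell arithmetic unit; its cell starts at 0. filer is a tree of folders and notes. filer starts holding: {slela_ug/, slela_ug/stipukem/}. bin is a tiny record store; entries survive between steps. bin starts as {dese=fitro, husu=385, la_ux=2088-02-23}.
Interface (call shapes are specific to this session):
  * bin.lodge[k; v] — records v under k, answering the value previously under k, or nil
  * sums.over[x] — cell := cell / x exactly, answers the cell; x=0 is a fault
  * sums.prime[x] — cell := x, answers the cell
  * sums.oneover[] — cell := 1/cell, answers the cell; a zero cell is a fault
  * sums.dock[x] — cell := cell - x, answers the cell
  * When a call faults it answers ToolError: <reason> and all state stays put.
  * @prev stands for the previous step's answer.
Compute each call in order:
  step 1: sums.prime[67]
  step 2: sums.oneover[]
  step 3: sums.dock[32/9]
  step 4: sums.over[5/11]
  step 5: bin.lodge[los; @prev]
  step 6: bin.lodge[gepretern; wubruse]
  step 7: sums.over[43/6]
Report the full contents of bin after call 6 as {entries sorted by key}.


Answer: {dese=fitro, gepretern=wubruse, husu=385, la_ux=2088-02-23, los=-4697/603}

Derivation:
Step: sums.prime[x='67']
Result: 67
Step: sums.oneover[]
Result: 1/67
Step: sums.dock[x='32/9']
Result: -2135/603
Step: sums.over[x='5/11']
Result: -4697/603
Step: bin.lodge[k='los'; v='@prev']
Result: nil
Step: bin.lodge[k='gepretern'; v='wubruse']
Result: nil
Step: sums.over[x='43/6']
Result: -9394/8643


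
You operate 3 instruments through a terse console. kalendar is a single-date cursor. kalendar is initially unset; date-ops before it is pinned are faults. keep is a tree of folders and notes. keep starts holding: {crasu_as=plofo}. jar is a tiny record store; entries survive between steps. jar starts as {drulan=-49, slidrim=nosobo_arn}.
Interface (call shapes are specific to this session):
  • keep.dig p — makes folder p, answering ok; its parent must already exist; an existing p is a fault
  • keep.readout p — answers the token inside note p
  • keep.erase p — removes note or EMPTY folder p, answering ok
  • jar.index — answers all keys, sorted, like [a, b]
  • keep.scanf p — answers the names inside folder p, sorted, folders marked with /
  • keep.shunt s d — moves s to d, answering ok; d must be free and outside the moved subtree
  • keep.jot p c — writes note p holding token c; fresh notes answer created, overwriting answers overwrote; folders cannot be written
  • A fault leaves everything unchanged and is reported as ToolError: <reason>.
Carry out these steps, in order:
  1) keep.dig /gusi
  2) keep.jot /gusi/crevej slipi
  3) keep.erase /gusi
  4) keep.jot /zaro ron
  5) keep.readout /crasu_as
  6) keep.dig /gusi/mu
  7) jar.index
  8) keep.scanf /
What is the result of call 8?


Answer: [crasu_as, gusi/, zaro]

Derivation:
Do: keep.dig[p='/gusi']
See: ok
Do: keep.jot[p='/gusi/crevej'; c='slipi']
See: created
Do: keep.erase[p='/gusi']
See: ToolError: not empty
Do: keep.jot[p='/zaro'; c='ron']
See: created
Do: keep.readout[p='/crasu_as']
See: plofo
Do: keep.dig[p='/gusi/mu']
See: ok
Do: jar.index[]
See: [drulan, slidrim]
Do: keep.scanf[p='/']
See: [crasu_as, gusi/, zaro]


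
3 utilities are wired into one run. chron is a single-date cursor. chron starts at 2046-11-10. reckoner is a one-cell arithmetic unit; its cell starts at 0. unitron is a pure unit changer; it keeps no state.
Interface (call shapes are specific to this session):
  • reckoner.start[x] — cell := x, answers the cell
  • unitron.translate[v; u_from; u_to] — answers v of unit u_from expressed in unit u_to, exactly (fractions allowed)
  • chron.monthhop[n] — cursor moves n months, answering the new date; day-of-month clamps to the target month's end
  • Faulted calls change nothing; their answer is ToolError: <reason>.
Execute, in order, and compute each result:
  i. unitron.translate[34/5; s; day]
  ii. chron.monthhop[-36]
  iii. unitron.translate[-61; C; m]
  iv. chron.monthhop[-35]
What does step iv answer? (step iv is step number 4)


Answer: 2040-12-10

Derivation:
> unitron.translate v→34/5 u_from→s u_to→day
= 17/216000
> chron.monthhop n→-36
= 2043-11-10
> unitron.translate v→-61 u_from→C u_to→m
= ToolError: incompatible units
> chron.monthhop n→-35
= 2040-12-10


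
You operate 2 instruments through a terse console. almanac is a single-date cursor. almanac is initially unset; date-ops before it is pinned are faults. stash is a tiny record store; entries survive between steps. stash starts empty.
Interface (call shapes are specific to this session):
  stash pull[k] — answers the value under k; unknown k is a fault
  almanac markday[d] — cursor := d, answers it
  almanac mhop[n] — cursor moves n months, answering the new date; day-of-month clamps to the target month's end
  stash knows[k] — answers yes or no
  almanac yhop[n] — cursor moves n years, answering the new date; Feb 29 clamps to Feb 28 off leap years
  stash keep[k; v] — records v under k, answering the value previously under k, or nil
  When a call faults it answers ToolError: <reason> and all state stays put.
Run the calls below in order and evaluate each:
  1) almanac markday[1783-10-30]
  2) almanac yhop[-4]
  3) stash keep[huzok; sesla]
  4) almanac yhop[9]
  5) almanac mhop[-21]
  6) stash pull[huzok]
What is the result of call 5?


→ almanac markday(d: 1783-10-30)
← 1783-10-30
→ almanac yhop(n: -4)
← 1779-10-30
→ stash keep(k: huzok, v: sesla)
← nil
→ almanac yhop(n: 9)
← 1788-10-30
→ almanac mhop(n: -21)
← 1787-01-30
→ stash pull(k: huzok)
← sesla

Answer: 1787-01-30


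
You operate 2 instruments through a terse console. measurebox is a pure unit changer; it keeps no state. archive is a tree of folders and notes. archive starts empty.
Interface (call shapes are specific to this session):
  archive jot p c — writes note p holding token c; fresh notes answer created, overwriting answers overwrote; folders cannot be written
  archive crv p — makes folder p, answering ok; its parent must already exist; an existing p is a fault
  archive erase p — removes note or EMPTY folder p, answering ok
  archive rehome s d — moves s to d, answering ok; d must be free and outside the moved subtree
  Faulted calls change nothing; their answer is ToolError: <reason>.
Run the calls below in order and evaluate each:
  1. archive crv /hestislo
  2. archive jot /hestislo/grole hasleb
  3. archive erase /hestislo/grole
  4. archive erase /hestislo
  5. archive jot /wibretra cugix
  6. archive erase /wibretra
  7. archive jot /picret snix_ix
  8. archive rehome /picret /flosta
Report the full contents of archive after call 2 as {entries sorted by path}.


Answer: {hestislo/, hestislo/grole=hasleb}

Derivation:
>> archive crv(p='/hestislo')
<< ok
>> archive jot(p='/hestislo/grole', c='hasleb')
<< created
>> archive erase(p='/hestislo/grole')
<< ok
>> archive erase(p='/hestislo')
<< ok
>> archive jot(p='/wibretra', c='cugix')
<< created
>> archive erase(p='/wibretra')
<< ok
>> archive jot(p='/picret', c='snix_ix')
<< created
>> archive rehome(s='/picret', d='/flosta')
<< ok


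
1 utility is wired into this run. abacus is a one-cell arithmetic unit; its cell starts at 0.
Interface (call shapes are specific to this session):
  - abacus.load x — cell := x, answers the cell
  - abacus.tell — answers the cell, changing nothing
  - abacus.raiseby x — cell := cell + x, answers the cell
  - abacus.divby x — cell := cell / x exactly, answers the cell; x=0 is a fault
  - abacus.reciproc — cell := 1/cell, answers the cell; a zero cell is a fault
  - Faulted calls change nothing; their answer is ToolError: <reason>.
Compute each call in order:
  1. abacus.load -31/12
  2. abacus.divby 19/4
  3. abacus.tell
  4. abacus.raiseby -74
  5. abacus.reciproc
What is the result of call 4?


Answer: -4249/57

Derivation:
>>> abacus.load x: -31/12
  -31/12
>>> abacus.divby x: 19/4
  -31/57
>>> abacus.tell
  -31/57
>>> abacus.raiseby x: -74
  -4249/57
>>> abacus.reciproc
  -57/4249


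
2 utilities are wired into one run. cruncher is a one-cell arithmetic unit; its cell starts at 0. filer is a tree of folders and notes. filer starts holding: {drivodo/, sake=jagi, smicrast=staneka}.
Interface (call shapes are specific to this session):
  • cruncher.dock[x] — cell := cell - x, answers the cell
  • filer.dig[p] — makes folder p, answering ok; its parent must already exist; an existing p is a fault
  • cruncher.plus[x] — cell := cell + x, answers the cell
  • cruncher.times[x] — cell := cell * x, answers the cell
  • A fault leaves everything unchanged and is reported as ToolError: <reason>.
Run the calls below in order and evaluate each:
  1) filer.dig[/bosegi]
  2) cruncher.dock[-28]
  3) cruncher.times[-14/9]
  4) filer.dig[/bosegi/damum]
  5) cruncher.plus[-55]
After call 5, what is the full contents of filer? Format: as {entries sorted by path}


CALL filer.dig[p: /bosegi]
RET  ok
CALL cruncher.dock[x: -28]
RET  28
CALL cruncher.times[x: -14/9]
RET  -392/9
CALL filer.dig[p: /bosegi/damum]
RET  ok
CALL cruncher.plus[x: -55]
RET  -887/9

Answer: {bosegi/, bosegi/damum/, drivodo/, sake=jagi, smicrast=staneka}


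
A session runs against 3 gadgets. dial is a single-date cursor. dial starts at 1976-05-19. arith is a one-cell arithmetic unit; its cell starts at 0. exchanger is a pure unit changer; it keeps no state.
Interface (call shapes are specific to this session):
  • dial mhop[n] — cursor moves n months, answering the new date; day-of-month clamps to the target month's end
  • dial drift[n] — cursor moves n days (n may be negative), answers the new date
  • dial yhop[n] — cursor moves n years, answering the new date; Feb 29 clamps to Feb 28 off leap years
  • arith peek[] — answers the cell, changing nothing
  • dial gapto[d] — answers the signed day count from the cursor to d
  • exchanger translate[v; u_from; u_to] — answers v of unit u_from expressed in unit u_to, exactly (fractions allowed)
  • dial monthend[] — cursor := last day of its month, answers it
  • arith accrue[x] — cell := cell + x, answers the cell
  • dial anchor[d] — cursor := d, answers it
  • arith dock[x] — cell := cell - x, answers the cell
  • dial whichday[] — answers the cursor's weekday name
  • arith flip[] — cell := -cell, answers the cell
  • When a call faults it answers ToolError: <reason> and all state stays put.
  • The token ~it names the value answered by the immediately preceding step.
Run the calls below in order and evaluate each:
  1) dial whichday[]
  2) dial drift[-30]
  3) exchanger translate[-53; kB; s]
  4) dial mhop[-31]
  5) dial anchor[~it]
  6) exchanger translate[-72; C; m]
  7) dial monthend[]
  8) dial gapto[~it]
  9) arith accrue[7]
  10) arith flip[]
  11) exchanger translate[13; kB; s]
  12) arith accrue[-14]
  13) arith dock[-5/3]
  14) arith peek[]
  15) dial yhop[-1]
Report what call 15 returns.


Answer: 1972-09-30

Derivation:
-> dial whichday()
<- Wednesday
-> dial drift(n=-30)
<- 1976-04-19
-> exchanger translate(v=-53, u_from=kB, u_to=s)
<- ToolError: incompatible units
-> dial mhop(n=-31)
<- 1973-09-19
-> dial anchor(d=~it)
<- 1973-09-19
-> exchanger translate(v=-72, u_from=C, u_to=m)
<- ToolError: incompatible units
-> dial monthend()
<- 1973-09-30
-> dial gapto(d=~it)
<- 0
-> arith accrue(x=7)
<- 7
-> arith flip()
<- -7
-> exchanger translate(v=13, u_from=kB, u_to=s)
<- ToolError: incompatible units
-> arith accrue(x=-14)
<- -21
-> arith dock(x=-5/3)
<- -58/3
-> arith peek()
<- -58/3
-> dial yhop(n=-1)
<- 1972-09-30


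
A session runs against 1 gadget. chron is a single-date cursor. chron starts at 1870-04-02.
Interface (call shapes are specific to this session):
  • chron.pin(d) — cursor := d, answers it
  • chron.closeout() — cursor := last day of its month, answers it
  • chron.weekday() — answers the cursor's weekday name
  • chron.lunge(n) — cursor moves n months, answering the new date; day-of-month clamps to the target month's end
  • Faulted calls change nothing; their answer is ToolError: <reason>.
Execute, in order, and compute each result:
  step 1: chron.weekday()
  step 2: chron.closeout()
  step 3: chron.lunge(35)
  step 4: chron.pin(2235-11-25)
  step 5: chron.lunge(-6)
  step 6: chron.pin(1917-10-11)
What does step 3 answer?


Answer: 1873-03-30

Derivation:
Act: chron.weekday[]
Obs: Saturday
Act: chron.closeout[]
Obs: 1870-04-30
Act: chron.lunge[n: 35]
Obs: 1873-03-30
Act: chron.pin[d: 2235-11-25]
Obs: 2235-11-25
Act: chron.lunge[n: -6]
Obs: 2235-05-25
Act: chron.pin[d: 1917-10-11]
Obs: 1917-10-11


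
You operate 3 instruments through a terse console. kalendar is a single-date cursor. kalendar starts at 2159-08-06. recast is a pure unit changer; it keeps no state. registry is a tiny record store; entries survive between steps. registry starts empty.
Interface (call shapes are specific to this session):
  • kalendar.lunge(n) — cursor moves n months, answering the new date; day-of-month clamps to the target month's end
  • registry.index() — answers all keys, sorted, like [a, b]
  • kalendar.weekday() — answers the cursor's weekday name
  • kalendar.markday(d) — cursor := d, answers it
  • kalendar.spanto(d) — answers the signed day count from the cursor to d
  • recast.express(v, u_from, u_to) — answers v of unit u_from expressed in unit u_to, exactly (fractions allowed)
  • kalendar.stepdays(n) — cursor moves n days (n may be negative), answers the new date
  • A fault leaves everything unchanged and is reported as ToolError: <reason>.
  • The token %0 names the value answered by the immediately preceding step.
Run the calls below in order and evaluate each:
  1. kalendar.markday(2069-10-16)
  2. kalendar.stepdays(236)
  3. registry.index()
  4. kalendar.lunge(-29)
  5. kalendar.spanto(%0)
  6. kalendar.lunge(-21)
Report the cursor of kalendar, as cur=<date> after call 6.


Answer: cur=2066-04-09

Derivation:
>>> kalendar.markday d→2069-10-16
  2069-10-16
>>> kalendar.stepdays n→236
  2070-06-09
>>> registry.index
  []
>>> kalendar.lunge n→-29
  2068-01-09
>>> kalendar.spanto d→%0
  0
>>> kalendar.lunge n→-21
  2066-04-09


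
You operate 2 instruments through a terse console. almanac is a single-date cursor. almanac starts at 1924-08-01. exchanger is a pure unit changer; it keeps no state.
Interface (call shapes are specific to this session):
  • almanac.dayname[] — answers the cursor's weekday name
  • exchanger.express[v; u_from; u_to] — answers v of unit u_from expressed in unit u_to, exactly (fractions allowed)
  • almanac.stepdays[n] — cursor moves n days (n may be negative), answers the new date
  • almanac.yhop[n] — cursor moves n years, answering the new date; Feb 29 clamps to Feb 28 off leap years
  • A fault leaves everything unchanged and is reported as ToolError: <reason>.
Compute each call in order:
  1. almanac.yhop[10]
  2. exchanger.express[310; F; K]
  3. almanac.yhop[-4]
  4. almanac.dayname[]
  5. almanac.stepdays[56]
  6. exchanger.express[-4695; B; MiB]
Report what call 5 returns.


Answer: 1930-09-26

Derivation:
% 1. almanac.yhop(n='10') ~> 1934-08-01
% 2. exchanger.express(v='310', u_from='F', u_to='K') ~> 76967/180
% 3. almanac.yhop(n='-4') ~> 1930-08-01
% 4. almanac.dayname() ~> Friday
% 5. almanac.stepdays(n='56') ~> 1930-09-26
% 6. exchanger.express(v='-4695', u_from='B', u_to='MiB') ~> -4695/1048576


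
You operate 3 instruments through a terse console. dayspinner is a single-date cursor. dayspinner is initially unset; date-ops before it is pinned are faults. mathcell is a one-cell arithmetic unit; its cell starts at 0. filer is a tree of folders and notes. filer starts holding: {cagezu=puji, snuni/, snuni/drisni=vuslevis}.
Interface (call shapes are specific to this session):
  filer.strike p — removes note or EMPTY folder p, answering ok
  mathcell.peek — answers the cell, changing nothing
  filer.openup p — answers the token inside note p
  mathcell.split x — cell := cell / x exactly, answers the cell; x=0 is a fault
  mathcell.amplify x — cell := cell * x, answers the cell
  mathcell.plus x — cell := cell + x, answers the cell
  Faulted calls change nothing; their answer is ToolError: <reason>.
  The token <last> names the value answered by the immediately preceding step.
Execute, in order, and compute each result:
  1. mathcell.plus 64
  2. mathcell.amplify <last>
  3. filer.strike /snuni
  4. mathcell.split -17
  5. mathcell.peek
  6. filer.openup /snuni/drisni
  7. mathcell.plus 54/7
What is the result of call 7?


Answer: -27754/119

Derivation:
I try plus using x: 64, and get 64.
Invoking amplify using x: <last>, giving 4096.
I invoke strike using p: /snuni, → ToolError: not empty.
I run split using x: -17, and get -4096/17.
I try peek(): -4096/17.
Calling openup using p: /snuni/drisni, → vuslevis.
Using plus using x: 54/7, which returns -27754/119.


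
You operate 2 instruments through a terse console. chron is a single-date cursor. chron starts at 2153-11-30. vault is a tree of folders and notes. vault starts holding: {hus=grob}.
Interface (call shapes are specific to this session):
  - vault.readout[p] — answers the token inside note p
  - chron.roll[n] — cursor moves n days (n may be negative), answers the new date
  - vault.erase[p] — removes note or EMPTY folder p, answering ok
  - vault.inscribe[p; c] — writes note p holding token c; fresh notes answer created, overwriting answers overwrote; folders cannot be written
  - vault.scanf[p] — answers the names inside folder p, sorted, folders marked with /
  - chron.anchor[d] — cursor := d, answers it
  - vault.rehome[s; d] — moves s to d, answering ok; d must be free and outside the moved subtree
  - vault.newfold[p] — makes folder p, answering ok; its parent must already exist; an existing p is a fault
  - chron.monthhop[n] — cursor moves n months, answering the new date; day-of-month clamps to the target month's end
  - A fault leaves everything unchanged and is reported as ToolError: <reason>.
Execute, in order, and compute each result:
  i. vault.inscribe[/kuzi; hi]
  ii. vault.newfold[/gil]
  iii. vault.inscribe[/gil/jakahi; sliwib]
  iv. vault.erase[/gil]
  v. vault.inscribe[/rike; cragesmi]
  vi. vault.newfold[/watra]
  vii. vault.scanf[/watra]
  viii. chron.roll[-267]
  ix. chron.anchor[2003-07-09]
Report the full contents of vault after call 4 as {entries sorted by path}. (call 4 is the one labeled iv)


Answer: {gil/, gil/jakahi=sliwib, hus=grob, kuzi=hi}

Derivation:
I call vault.inscribe on p: /kuzi, c: hi: created.
I call vault.newfold on p: /gil, and get ok.
I try vault.inscribe on p: /gil/jakahi, c: sliwib, and get created.
Then vault.erase on p: /gil, yielding ToolError: not empty.
I invoke vault.inscribe on p: /rike, c: cragesmi, and see created.
Using vault.newfold on p: /watra, giving ok.
Calling vault.scanf on p: /watra, which returns [].
I invoke chron.roll on n: -267, yielding 2153-03-08.
I invoke chron.anchor on d: 2003-07-09, and get 2003-07-09.


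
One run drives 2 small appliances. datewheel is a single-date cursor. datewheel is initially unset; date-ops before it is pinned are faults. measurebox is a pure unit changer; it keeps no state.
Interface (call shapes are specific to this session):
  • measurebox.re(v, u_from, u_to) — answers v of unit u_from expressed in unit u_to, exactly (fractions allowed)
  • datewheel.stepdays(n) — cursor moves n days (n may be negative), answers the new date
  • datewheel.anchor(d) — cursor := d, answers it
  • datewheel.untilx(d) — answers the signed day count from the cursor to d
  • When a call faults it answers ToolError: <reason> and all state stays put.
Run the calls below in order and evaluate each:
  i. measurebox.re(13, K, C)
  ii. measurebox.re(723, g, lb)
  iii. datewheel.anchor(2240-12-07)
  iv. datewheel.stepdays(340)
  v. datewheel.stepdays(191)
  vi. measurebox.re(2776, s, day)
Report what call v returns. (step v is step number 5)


$ measurebox.re v=13 u_from=K u_to=C
[out] -5203/20
$ measurebox.re v=723 u_from=g u_to=lb
[out] 72300000/45359237
$ datewheel.anchor d=2240-12-07
[out] 2240-12-07
$ datewheel.stepdays n=340
[out] 2241-11-12
$ datewheel.stepdays n=191
[out] 2242-05-22
$ measurebox.re v=2776 u_from=s u_to=day
[out] 347/10800

Answer: 2242-05-22


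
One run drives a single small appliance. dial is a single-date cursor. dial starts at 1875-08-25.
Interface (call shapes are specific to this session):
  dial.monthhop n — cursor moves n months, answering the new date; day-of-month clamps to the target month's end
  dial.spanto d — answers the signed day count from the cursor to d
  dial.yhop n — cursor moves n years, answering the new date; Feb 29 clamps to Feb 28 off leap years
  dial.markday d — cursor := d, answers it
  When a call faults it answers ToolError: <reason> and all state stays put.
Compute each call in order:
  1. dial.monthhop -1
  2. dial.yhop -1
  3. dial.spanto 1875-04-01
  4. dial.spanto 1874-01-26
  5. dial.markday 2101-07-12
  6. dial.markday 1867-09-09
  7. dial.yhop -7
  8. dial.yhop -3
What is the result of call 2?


Answer: 1874-07-25

Derivation:
% monthhop(-1) == 1875-07-25
% yhop(-1) == 1874-07-25
% spanto(1875-04-01) == 250
% spanto(1874-01-26) == -180
% markday(2101-07-12) == 2101-07-12
% markday(1867-09-09) == 1867-09-09
% yhop(-7) == 1860-09-09
% yhop(-3) == 1857-09-09


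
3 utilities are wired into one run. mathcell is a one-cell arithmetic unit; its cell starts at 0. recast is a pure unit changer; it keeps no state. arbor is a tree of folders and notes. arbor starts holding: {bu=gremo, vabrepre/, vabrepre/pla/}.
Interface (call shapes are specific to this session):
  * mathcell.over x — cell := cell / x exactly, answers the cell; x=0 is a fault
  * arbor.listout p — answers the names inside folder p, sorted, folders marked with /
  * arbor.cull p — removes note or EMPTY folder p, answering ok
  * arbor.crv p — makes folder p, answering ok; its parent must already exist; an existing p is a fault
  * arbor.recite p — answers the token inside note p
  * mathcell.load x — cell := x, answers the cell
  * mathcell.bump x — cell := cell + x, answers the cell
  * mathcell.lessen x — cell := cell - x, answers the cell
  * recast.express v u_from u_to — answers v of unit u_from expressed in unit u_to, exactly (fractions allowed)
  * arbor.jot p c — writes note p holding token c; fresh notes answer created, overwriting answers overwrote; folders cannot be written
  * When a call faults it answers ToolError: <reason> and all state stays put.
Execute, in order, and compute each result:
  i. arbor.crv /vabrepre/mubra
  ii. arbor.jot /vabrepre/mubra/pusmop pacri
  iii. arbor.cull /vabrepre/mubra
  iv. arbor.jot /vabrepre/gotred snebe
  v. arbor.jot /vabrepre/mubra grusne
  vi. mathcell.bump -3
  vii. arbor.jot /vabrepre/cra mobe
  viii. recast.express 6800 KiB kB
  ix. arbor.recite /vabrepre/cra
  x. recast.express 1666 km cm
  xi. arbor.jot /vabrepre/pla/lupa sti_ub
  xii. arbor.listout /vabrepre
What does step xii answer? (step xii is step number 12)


Answer: [cra, gotred, mubra/, pla/]

Derivation:
# crv(/vabrepre/mubra) : ok
# jot(/vabrepre/mubra/pusmop, pacri) : created
# cull(/vabrepre/mubra) : ToolError: not empty
# jot(/vabrepre/gotred, snebe) : created
# jot(/vabrepre/mubra, grusne) : ToolError: is a directory
# bump(-3) : -3
# jot(/vabrepre/cra, mobe) : created
# express(6800, KiB, kB) : 34816/5
# recite(/vabrepre/cra) : mobe
# express(1666, km, cm) : 166600000
# jot(/vabrepre/pla/lupa, sti_ub) : created
# listout(/vabrepre) : [cra, gotred, mubra/, pla/]
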